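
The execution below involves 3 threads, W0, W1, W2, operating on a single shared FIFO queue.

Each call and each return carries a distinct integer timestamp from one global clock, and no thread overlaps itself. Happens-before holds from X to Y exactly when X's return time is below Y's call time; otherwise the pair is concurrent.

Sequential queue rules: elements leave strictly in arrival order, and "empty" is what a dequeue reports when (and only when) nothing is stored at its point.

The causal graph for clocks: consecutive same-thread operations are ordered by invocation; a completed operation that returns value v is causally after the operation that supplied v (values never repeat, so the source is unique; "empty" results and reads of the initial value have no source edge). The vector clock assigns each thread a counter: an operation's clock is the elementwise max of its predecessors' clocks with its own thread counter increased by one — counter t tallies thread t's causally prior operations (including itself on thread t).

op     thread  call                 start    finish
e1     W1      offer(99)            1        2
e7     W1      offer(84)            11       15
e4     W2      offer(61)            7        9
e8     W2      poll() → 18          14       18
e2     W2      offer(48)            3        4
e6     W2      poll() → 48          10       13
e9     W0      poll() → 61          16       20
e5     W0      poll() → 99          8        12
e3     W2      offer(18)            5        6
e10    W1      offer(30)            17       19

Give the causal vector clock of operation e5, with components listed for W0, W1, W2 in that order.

(1, 1, 0)

e2, invoked 3, has no incoming edges; only W2's bump applies → (0, 0, 1)
e1, invoked 1, has no incoming edges; only W1's bump applies → (0, 1, 0)
invoked at 5, e3 merges VC(e2)=(0, 0, 1) and bumps W2's slot → (0, 0, 2)
invoked at 11, e7 merges VC(e1)=(0, 1, 0) and bumps W1's slot → (0, 2, 0)
invoked at 8, e5 merges VC(e1)=(0, 1, 0) and bumps W0's slot → (1, 1, 0)
invoked at 7, e4 merges VC(e3)=(0, 0, 2) and bumps W2's slot → (0, 0, 3)
invoked at 17, e10 merges VC(e7)=(0, 2, 0) and bumps W1's slot → (0, 3, 0)
invoked at 10, e6 merges VC(e2)=(0, 0, 1), VC(e4)=(0, 0, 3) and bumps W2's slot → (0, 0, 4)
invoked at 14, e8 merges VC(e3)=(0, 0, 2), VC(e6)=(0, 0, 4) and bumps W2's slot → (0, 0, 5)
invoked at 16, e9 merges VC(e4)=(0, 0, 3), VC(e5)=(1, 1, 0) and bumps W0's slot → (2, 1, 3)
target: VC(e5) = (1, 1, 0)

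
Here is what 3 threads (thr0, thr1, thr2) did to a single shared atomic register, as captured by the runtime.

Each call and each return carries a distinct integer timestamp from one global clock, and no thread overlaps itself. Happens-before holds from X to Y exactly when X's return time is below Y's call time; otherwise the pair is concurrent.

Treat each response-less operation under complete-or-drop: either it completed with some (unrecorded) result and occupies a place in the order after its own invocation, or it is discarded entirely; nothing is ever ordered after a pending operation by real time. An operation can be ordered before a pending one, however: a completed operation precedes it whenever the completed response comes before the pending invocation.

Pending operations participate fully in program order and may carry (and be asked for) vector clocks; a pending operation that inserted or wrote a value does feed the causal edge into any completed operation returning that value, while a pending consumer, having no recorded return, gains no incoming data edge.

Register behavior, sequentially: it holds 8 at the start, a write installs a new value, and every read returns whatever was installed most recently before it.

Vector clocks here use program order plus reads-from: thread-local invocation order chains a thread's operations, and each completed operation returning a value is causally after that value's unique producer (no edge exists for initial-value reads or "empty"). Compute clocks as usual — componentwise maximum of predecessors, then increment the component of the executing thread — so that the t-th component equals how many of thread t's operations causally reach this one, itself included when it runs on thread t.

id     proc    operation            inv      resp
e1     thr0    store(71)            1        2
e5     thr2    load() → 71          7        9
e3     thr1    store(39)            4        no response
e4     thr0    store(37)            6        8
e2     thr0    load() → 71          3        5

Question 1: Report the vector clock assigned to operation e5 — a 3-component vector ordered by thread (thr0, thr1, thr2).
(1, 0, 1)

e3, invoked 4, has no incoming edges; only thr1's bump applies → (0, 1, 0)
e1, invoked 1, has no incoming edges; only thr0's bump applies → (1, 0, 0)
from VC(e1)=(1, 0, 0), e5 (invoked 7) maxes components and bumps thr2 → (1, 0, 1)
from VC(e1)=(1, 0, 0), e2 (invoked 3) maxes components and bumps thr0 → (2, 0, 0)
from VC(e2)=(2, 0, 0), e4 (invoked 6) maxes components and bumps thr0 → (3, 0, 0)
target: VC(e5) = (1, 0, 1)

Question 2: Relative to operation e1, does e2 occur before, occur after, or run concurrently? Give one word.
after

e2 spans [3,5], e1 spans [1,2]
resp(e1)=2 < inv(e2)=3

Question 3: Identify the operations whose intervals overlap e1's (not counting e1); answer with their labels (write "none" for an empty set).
none

concurrent with e1 ([1,2]): every op whose interval crosses 1..2
e2 [3,5]: after
e3 [4,…): after
e4 [6,8]: after
e5 [7,9]: after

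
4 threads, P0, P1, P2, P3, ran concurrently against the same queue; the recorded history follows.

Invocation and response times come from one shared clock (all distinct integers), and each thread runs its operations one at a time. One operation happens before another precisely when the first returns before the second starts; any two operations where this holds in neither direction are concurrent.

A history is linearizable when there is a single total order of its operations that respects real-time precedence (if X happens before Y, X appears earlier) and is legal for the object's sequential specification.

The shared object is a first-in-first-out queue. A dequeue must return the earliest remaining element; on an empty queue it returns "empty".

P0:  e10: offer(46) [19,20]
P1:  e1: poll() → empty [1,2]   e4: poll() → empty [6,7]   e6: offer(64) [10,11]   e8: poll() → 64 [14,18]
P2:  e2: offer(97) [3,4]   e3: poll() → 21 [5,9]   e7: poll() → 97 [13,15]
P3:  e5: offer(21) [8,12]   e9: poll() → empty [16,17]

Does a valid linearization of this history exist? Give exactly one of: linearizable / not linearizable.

not linearizable

events 1..8 are fine; event 9 — the response of e3 at time 9 — makes the prefix non-linearizable
4 completed operations, 2 real-time-consistent orders — every queue replay fails
no escape via the 1 pending operation (e5): every completion choice fails
sample order e1, e2, e3, e4 (pending dropped) stalls at step 3 — e3 poll() → 21 has no legal effect
sample order e1, e2, e4, e3 (pending dropped) stalls at step 3 — e4 poll() → empty has no legal effect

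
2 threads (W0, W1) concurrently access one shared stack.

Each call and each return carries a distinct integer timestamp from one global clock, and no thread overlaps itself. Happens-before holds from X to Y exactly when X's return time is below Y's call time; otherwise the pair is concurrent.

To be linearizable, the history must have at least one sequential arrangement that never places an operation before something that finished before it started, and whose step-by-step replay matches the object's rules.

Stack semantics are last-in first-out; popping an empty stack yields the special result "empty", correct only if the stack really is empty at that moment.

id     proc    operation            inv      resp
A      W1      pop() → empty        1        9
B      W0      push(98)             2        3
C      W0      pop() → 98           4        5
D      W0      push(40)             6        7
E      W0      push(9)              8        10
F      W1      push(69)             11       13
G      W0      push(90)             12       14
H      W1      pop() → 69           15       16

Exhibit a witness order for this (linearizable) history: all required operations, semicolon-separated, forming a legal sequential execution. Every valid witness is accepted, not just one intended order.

A; B; C; D; E; G; F; H

1. A pop() → empty, leaving stack <>
2. B push(98), leaving stack <98>
3. C pop() → 98, leaving stack <>
4. D push(40), leaving stack <40>
5. E push(9), leaving stack <40,9>
6. G push(90), leaving stack <40,9,90>
7. F push(69), leaving stack <40,9,90,69>
8. H pop() → 69, leaving stack <40,9,90>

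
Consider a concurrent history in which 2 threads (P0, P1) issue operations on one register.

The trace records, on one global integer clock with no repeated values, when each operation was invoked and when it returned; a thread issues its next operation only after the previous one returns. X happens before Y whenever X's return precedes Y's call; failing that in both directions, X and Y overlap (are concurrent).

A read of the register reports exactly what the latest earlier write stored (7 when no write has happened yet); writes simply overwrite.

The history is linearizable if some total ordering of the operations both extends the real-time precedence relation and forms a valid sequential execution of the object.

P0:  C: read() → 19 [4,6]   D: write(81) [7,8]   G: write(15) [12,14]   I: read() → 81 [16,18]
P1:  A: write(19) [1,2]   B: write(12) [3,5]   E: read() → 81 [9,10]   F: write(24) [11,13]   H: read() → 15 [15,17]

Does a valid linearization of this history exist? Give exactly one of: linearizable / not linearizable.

events 1..17 are fine; event 18 — the response of I at time 18 — makes the prefix non-linearizable
9 completed operations, 8 real-time-consistent orders — every register replay fails
e.g. A, B, C, D, E, F, G, H, I: illegal at step 3, since C read() → 19 cannot apply there
e.g. A, B, C, D, E, F, G, I, H: illegal at step 3, since C read() → 19 cannot apply there

not linearizable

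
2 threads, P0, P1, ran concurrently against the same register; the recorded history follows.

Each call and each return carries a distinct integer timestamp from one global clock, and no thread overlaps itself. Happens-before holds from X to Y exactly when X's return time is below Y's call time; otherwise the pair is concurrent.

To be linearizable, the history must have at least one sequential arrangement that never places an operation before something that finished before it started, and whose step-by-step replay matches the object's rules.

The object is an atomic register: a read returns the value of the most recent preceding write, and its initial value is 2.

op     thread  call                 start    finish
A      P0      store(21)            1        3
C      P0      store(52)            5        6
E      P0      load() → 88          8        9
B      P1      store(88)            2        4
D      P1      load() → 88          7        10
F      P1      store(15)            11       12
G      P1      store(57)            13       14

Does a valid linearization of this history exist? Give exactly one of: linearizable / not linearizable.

not linearizable

the violation lands at event 9, E's response at time 9: events 1..8 linearize, events 1..9 do not
the 4 completed operations admit 2 real-time orders; each fails the register replay
completion choices over the 1 pending operation (D) were checked; none helps
for example A, B, C, E (pending dropped) fails at step 4: E load() → 88 is not legal there
for example B, A, C, E (pending dropped) fails at step 4: E load() → 88 is not legal there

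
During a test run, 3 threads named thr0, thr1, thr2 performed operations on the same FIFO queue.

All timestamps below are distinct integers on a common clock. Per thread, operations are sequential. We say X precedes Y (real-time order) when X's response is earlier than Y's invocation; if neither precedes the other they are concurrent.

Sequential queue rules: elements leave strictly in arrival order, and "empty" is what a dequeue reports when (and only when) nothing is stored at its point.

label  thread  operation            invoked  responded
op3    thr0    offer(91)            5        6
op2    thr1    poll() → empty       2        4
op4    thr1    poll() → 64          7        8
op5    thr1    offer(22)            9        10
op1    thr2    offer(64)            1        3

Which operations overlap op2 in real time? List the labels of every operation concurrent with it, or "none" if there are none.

overlap test against op2 [2,4]: concurrent iff the interval meets 2..4
op1 [1,3]: concurrent
op3 [5,6]: after
op4 [7,8]: after
op5 [9,10]: after

op1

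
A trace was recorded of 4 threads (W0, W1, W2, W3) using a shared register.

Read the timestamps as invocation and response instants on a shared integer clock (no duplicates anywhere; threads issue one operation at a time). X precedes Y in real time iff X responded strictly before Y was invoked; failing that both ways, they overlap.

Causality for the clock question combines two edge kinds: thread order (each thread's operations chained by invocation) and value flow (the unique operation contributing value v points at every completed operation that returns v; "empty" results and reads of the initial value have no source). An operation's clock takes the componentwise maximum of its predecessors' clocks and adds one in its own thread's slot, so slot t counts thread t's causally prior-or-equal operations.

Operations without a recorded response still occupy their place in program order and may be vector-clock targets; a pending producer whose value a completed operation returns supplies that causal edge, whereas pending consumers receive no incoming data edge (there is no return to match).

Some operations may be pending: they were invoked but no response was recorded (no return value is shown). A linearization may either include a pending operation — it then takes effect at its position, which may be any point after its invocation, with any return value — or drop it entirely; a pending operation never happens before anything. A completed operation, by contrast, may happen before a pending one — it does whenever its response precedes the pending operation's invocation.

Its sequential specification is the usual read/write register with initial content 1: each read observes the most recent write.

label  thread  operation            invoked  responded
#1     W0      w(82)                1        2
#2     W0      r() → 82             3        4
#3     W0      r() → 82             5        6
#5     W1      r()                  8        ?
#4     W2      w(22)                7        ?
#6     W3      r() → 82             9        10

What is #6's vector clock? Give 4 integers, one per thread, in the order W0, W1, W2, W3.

(1, 0, 0, 1)

root op #4, invoked 7: fresh clock plus W2's own tick → (0, 0, 1, 0)
root op #5, invoked 8: fresh clock plus W1's own tick → (0, 1, 0, 0)
root op #1, invoked 1: fresh clock plus W0's own tick → (1, 0, 0, 0)
invoked at 9, #6 merges VC(#1)=(1, 0, 0, 0) and bumps W3's slot → (1, 0, 0, 1)
invoked at 3, #2 merges VC(#1)=(1, 0, 0, 0) and bumps W0's slot → (2, 0, 0, 0)
invoked at 5, #3 merges VC(#1)=(1, 0, 0, 0), VC(#2)=(2, 0, 0, 0) and bumps W0's slot → (3, 0, 0, 0)
target: VC(#6) = (1, 0, 0, 1)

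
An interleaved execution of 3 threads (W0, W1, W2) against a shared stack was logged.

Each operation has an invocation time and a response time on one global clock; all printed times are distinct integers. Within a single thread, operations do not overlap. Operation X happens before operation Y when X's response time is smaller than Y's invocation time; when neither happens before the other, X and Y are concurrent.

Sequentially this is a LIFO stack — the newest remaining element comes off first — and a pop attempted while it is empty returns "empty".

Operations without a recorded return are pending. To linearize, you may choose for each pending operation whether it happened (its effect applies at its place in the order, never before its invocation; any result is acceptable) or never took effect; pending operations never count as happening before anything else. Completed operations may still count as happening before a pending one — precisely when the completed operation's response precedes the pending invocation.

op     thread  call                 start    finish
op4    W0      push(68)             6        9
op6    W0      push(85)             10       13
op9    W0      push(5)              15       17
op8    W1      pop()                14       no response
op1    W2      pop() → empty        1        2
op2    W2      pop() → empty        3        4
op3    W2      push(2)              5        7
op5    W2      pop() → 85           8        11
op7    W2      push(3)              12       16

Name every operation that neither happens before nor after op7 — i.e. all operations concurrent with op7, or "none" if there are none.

overlap test against op7 [12,16]: concurrent iff the interval meets 12..16
op1 [1,2]: before
op2 [3,4]: before
op3 [5,7]: before
op4 [6,9]: before
op5 [8,11]: before
op6 [10,13]: concurrent
op8 [14,…): concurrent
op9 [15,17]: concurrent

op6, op8, op9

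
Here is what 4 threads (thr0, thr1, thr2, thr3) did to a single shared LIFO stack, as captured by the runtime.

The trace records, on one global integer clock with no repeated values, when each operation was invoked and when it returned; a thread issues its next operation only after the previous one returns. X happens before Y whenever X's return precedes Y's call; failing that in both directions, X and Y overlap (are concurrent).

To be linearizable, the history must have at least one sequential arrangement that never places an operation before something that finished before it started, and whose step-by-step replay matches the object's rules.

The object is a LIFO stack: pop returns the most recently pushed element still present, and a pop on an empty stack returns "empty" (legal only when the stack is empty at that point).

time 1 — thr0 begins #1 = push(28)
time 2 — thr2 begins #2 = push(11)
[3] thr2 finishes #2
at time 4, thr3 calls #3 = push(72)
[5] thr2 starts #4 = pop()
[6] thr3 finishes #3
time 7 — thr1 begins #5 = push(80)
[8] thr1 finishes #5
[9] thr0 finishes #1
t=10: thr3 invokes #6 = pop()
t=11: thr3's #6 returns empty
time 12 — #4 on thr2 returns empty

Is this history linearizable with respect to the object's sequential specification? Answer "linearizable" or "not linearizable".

already the first 11 events (up to #6's response at time 11) admit no linearization; the first 10 still do
checked exhaustively: 4 real-time-consistent orders of 5 completed operations, zero legal LIFO stack replays
no completion choice of the 1 pending operation (#4) rescues it — every subset was tried
take #1, #2, #3, #5, #6 (pending dropped): step 5 already fails, because #6 pop() → empty cannot occur there
take #2, #1, #3, #5, #6 (pending dropped): step 5 already fails, because #6 pop() → empty cannot occur there

not linearizable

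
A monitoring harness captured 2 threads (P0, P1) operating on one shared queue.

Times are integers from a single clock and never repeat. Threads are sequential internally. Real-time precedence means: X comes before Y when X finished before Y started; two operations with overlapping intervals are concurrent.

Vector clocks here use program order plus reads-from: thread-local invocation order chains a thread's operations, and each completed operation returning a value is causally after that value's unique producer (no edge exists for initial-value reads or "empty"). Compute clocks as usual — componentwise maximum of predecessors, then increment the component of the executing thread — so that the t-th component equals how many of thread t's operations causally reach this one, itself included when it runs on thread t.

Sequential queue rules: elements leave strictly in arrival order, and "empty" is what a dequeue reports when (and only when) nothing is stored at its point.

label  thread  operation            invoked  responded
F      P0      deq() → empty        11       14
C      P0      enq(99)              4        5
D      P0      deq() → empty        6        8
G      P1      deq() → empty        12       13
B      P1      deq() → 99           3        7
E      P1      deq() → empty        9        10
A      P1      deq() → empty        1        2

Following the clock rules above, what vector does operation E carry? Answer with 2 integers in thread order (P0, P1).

invoked at 1, A has no predecessors; its own P1 bump gives (0, 1)
invoked at 4, C has no predecessors; its own P0 bump gives (1, 0)
invoked at 6, D merges VC(C)=(1, 0) and bumps P0's slot → (2, 0)
invoked at 3, B merges VC(A)=(0, 1), VC(C)=(1, 0) and bumps P1's slot → (1, 2)
invoked at 11, F merges VC(D)=(2, 0) and bumps P0's slot → (3, 0)
invoked at 9, E merges VC(B)=(1, 2) and bumps P1's slot → (1, 3)
invoked at 12, G merges VC(E)=(1, 3) and bumps P1's slot → (1, 4)
target: VC(E) = (1, 3)

(1, 3)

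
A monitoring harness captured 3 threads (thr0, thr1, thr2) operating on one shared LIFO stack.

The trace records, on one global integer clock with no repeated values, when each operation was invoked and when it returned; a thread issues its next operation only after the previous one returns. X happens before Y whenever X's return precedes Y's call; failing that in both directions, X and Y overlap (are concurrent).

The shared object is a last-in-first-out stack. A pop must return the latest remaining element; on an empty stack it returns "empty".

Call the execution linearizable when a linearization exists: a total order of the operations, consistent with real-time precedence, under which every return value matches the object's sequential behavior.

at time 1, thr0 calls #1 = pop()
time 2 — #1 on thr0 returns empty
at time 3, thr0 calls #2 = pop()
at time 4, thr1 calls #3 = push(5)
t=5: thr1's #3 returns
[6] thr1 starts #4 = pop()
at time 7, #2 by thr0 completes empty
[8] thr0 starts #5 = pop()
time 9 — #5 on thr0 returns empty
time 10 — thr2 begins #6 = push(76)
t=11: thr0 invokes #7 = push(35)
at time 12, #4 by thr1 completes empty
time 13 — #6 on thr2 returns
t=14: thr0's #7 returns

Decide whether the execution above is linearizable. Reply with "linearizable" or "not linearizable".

the violation lands at event 12, #4's response at time 12: events 1..11 linearize, events 1..12 do not
no legal order exists: 5 real-time-consistent candidates over 5 completed LIFO stack operations, all rejected
completion choices over the 2 pending operations (#6, #7) were checked; none helps
sample order #1, #2, #3, #4, #5 (pending dropped) stalls at step 4 — #4 pop() → empty has no legal effect
sample order #1, #2, #3, #5, #4 (pending dropped) stalls at step 4 — #5 pop() → empty has no legal effect

not linearizable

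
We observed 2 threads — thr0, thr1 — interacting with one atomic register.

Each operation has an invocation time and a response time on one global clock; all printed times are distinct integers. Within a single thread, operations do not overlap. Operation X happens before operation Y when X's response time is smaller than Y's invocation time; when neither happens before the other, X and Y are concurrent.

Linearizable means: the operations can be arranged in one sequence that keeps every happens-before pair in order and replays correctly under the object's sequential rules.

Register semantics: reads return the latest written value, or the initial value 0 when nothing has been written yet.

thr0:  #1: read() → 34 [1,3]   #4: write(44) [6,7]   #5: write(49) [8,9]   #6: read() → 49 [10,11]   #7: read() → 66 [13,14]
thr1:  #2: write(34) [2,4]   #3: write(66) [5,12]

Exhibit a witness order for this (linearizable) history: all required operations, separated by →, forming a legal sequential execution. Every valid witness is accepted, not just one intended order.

after step 1 (#2 write(34)): value 34
after step 2 (#1 read() → 34): value 34
after step 3 (#4 write(44)): value 44
after step 4 (#5 write(49)): value 49
after step 5 (#6 read() → 49): value 49
after step 6 (#3 write(66)): value 66
after step 7 (#7 read() → 66): value 66

#2 → #1 → #4 → #5 → #6 → #3 → #7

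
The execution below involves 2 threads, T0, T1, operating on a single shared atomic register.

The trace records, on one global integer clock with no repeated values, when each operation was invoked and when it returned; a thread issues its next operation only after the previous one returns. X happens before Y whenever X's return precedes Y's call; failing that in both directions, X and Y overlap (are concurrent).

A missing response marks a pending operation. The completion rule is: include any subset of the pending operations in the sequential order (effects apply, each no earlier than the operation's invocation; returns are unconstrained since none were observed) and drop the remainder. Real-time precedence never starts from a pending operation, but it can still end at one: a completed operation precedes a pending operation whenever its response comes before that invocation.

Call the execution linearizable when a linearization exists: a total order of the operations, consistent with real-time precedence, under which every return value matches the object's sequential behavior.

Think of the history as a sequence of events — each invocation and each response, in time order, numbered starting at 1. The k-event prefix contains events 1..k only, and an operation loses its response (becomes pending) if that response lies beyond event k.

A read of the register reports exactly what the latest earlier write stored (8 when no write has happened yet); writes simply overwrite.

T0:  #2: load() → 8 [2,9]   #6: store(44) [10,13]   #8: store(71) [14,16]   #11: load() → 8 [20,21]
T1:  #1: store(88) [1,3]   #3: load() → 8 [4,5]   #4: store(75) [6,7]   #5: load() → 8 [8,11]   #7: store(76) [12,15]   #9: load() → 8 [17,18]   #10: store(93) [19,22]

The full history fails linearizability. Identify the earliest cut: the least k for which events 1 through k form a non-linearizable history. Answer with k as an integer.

one valid order for events 1..4 is #1:
step 1: #1 store(88) — value 88
with event 5 included (#3 responding at time 5), all real-time-consistent orders fail
no escape via the 1 pending operation (#2): every completion choice fails
sample order #1, #3 (pending dropped) stalls at step 2 — #3 load() → 8 has no legal effect

5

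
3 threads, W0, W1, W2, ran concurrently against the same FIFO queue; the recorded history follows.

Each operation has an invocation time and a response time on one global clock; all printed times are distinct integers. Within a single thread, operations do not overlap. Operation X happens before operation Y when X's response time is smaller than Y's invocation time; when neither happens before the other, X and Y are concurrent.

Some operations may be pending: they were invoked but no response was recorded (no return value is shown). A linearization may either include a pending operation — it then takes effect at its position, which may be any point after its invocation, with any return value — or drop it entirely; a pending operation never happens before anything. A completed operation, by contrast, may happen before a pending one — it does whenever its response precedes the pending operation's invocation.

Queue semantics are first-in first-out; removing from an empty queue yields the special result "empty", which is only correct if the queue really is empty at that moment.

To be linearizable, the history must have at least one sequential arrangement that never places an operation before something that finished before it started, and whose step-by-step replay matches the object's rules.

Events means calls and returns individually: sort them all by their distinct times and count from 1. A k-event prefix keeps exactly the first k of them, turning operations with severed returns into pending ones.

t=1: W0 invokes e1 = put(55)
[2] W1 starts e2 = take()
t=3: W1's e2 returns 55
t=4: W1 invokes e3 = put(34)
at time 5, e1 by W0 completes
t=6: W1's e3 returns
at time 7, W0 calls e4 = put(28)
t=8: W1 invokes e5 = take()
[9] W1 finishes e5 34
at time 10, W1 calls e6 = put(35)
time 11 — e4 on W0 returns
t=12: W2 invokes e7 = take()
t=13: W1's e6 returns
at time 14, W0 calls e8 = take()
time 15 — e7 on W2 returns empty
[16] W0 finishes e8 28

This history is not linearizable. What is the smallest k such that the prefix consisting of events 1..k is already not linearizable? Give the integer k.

events 1..14 are linearizable; a witness order is e1, e2, e3, e4, e5, e6:
after step 1 (e1 put(55)): queue <55>
after step 2 (e2 take() → 55): queue <>
after step 3 (e3 put(34)): queue <34>
after step 4 (e4 put(28)): queue <34,28>
after step 5 (e5 take() → 34): queue <28>
after step 6 (e6 put(35)): queue <28,35>
once event 15 joins (e7's response, time 15), exhaustive search finds no witness
including or dropping the 1 pending operation (e8) in any combination fails
sample order e1, e2, e3, e4, e5, e6, e7 (pending dropped) stalls at step 7 — e7 take() → empty has no legal effect
sample order e1, e2, e3, e4, e5, e7, e6 (pending dropped) stalls at step 6 — e7 take() → empty has no legal effect

15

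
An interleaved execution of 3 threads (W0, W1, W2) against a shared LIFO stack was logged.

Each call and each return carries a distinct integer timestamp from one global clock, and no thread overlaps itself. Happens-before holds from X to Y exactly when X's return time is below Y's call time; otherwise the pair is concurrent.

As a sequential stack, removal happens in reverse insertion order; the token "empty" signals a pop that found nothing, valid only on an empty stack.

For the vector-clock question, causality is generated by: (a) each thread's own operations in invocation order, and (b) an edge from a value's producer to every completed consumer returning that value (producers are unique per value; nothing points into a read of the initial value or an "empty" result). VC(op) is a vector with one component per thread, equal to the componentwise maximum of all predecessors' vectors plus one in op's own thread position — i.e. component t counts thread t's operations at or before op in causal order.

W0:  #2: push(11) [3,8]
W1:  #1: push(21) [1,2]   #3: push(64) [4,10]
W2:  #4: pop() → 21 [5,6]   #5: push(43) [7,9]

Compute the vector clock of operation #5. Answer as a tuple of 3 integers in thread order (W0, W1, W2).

(0, 1, 2)

no predecessors for #1 (invoked 1): W1 increments from zero → (0, 1, 0)
no predecessors for #2 (invoked 3): W0 increments from zero → (1, 0, 0)
merge at #4 (invoked 5): VC(#1)=(0, 1, 0), own-thread bump on W2 → (0, 1, 1)
merge at #3 (invoked 4): VC(#1)=(0, 1, 0), own-thread bump on W1 → (0, 2, 0)
merge at #5 (invoked 7): VC(#4)=(0, 1, 1), own-thread bump on W2 → (0, 1, 2)
target: VC(#5) = (0, 1, 2)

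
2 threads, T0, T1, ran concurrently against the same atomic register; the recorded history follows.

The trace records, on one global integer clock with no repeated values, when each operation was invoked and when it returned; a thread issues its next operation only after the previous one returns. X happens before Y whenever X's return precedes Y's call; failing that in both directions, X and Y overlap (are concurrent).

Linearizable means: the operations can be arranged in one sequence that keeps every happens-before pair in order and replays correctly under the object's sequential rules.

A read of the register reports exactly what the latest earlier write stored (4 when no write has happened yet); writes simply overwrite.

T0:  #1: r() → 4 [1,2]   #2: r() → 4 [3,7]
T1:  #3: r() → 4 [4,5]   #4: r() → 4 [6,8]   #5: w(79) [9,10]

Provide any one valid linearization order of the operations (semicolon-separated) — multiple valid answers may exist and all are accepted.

1. #1 r() → 4, leaving value 4
2. #2 r() → 4, leaving value 4
3. #3 r() → 4, leaving value 4
4. #4 r() → 4, leaving value 4
5. #5 w(79), leaving value 79

#1; #2; #3; #4; #5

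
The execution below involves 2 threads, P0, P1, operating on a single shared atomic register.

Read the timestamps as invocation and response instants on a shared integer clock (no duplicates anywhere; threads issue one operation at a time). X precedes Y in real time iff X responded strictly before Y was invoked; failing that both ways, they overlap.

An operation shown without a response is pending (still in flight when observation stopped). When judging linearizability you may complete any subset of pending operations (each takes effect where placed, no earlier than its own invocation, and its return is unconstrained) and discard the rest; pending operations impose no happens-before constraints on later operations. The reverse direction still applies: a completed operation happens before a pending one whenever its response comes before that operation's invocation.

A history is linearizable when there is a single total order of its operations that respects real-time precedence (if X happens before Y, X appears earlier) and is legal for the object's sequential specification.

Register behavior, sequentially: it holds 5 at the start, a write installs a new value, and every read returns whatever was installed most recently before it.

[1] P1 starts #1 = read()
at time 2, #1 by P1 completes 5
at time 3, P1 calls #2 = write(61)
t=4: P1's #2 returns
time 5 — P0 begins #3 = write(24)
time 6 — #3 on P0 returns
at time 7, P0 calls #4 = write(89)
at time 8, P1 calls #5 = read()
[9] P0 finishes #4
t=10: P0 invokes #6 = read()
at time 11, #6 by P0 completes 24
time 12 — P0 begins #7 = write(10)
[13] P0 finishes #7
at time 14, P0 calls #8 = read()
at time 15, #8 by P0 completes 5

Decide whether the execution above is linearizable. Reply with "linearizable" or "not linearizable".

not linearizable

cut after 10 events: linearizable; cut after 11 events (#6 responds, time 11): not linearizable
a single order respects real time; the 5 completed atomic register operations fail replay along it
every completion of the 1 pending operation (#5) was checked; none linearizes
sample order #1, #2, #3, #4, #6 (pending dropped) stalls at step 5 — #6 read() → 24 has no legal effect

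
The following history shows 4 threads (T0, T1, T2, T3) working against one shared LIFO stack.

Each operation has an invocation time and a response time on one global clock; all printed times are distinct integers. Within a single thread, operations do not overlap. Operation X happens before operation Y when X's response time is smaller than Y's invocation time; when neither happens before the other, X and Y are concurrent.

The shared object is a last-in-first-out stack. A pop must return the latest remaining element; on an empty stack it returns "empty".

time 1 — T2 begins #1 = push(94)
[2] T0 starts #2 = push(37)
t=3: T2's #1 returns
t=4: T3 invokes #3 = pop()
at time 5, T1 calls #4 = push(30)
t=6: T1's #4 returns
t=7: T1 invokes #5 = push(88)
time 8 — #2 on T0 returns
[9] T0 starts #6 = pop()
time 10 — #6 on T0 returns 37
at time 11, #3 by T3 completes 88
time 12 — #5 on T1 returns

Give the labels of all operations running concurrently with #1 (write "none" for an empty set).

#1 runs from 1 to 3; window-overlapping ops are concurrent
#2 [2,8]: concurrent
#3 [4,11]: after
#4 [5,6]: after
#5 [7,12]: after
#6 [9,10]: after

#2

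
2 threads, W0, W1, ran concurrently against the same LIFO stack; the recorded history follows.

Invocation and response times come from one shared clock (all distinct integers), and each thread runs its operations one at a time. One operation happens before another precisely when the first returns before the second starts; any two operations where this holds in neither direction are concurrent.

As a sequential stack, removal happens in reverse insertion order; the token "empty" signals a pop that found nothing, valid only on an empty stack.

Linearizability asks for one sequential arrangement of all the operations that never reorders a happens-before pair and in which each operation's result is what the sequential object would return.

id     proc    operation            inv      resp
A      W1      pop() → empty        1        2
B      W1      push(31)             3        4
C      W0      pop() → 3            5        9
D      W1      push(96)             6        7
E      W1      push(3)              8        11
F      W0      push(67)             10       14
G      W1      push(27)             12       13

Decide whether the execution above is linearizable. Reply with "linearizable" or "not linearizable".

one valid linearization: A, B, D, E, C, F, G
step 1: A pop() → empty — stack <>
step 2: B push(31) — stack <31>
step 3: D push(96) — stack <31,96>
step 4: E push(3) — stack <31,96,3>
step 5: C pop() → 3 — stack <31,96>
step 6: F push(67) — stack <31,96,67>
step 7: G push(27) — stack <31,96,67,27>

linearizable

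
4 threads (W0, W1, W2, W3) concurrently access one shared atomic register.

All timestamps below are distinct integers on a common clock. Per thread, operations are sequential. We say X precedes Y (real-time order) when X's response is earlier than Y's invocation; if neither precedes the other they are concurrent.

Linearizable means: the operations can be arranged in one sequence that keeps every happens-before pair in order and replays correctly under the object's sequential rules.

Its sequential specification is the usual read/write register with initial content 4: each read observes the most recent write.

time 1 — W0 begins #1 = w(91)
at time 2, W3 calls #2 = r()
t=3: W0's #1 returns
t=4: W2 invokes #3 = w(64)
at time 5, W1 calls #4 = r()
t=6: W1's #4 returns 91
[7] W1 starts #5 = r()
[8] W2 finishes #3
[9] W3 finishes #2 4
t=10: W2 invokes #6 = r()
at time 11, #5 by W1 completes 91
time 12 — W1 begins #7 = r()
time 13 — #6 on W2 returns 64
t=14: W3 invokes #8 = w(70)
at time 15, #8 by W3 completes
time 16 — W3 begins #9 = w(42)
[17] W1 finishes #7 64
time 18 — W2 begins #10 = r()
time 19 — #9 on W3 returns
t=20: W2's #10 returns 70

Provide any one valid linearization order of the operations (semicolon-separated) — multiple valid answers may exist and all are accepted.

1. #2 r() → 4, leaving value 4
2. #1 w(91), leaving value 91
3. #4 r() → 91, leaving value 91
4. #5 r() → 91, leaving value 91
5. #3 w(64), leaving value 64
6. #6 r() → 64, leaving value 64
7. #7 r() → 64, leaving value 64
8. #8 w(70), leaving value 70
9. #10 r() → 70, leaving value 70
10. #9 w(42), leaving value 42

#2; #1; #4; #5; #3; #6; #7; #8; #10; #9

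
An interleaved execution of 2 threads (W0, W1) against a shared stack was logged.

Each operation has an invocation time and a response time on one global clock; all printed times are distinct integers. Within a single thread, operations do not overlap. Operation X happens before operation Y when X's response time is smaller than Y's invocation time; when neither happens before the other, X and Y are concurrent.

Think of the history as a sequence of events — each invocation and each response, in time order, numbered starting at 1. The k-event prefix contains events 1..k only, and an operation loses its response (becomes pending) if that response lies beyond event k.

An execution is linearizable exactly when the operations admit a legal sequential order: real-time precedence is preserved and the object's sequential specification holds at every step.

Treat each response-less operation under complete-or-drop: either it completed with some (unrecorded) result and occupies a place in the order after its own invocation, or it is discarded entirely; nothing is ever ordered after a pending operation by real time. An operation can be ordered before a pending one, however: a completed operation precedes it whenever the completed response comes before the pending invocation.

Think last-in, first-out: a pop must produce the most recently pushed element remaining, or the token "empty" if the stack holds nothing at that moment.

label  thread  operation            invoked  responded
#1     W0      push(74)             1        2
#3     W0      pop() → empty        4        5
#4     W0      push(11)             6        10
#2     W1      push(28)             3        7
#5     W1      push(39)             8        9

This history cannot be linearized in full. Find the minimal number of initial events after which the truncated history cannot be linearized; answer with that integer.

5

events 1..4 are linearizable; a witness order is #1:
1. #1 push(74), leaving stack <74>
include event 5 — #3 responding at 5 — and every candidate order breaks
including or dropping the 1 pending operation (#2) in any combination fails
e.g. #1, #3 (pending dropped): illegal at step 2, since #3 pop() → empty cannot apply there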